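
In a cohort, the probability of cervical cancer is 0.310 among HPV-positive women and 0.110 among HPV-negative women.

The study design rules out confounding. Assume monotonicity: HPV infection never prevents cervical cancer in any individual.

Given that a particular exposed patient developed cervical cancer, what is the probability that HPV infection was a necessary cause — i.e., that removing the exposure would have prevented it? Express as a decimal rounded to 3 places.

Let p₁ = 0.31, p₀ = 0.11.
Under exogeneity and monotonicity, PN = (p₁ − p₀) / p₁.
PN = (0.31 − 0.11) / 0.31 = 0.2 / 0.31 ≈ 0.6452

PN ≈ 0.645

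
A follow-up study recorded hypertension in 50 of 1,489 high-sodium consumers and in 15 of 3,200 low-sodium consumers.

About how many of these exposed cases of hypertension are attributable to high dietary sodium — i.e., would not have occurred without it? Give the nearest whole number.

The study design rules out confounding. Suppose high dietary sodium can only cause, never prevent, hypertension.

about 43 cases

p₁ = P(outcome | exposed) = 50/1489 = 0.03358
p₀ = P(outcome | unexposed) = 15/3200 = 0.0046875
PN = (p₁ − p₀)/p₁ = (0.03358 − 0.0046875) / 0.03358 ≈ 0.86041.
Attributable cases ≈ PN × (exposed cases) = 0.86041 × 50 ≈ 43.02.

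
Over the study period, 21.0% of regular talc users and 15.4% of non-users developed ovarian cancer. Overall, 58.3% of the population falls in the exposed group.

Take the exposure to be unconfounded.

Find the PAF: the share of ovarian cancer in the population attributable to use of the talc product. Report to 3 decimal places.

p₁ = 0.21, p₀ = 0.154.
Overall risk P(Y=1) = π·p₁ + (1−π)·p₀ = 0.583×0.21 + 0.417×0.154 = 0.18665.
Under exogeneity, PAF = [P(Y=1) − p₀] / P(Y=1).
PAF = (0.18665 − 0.154) / 0.18665 ≈ 0.1749

PAF ≈ 0.175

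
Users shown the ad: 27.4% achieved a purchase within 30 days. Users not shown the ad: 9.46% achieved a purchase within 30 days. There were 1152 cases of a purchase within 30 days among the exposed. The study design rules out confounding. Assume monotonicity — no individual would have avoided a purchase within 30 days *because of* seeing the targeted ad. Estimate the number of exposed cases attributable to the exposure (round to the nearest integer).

about 754 cases

p₁ = 0.274, p₀ = 0.0946.
PN = (p₁ − p₀)/p₁ = (0.274 − 0.0946) / 0.274 ≈ 0.65474.
Attributable cases ≈ PN × (exposed cases) = 0.65474 × 1152 ≈ 754.27.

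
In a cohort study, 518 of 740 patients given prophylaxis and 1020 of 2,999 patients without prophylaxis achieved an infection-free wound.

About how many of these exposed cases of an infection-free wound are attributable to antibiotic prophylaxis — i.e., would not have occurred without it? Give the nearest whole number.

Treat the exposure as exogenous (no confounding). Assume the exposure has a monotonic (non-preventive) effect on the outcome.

p₁ = P(outcome | exposed) = 518/740 = 0.7
p₀ = P(outcome | unexposed) = 1020/2999 = 0.34011
PN = (p₁ − p₀)/p₁ = (0.7 − 0.34011) / 0.7 ≈ 0.51412.
Attributable cases ≈ PN × (exposed cases) = 0.51412 × 518 ≈ 266.32.

about 266 cases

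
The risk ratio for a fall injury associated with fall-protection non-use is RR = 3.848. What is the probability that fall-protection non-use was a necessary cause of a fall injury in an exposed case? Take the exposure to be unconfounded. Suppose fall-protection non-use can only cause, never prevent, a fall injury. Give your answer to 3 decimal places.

PN ≈ 0.740

Under exogeneity and monotonicity, PN = (RR − 1) / RR = 1 − 1/RR.
PN = (3.848 − 1) / 3.848 = 2.848 / 3.848 ≈ 0.7401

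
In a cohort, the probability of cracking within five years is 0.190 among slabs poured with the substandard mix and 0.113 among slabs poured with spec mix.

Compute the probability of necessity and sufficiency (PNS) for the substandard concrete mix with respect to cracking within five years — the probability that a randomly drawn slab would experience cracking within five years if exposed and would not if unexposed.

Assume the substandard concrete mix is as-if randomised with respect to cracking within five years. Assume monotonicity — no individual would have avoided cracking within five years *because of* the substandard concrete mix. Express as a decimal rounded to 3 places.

Let p₁ = 0.19, p₀ = 0.113.
Under exogeneity and monotonicity, PNS = p₁ − p₀.
PNS = 0.19 − 0.113 = 0.077

PNS ≈ 0.077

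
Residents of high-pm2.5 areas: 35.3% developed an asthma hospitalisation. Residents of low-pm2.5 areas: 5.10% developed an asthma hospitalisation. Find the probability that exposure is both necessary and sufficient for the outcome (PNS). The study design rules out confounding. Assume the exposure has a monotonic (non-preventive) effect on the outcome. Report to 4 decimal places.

PNS ≈ 0.3020

p₁ = 0.353, p₀ = 0.051.
Under exogeneity and monotonicity, PNS = p₁ − p₀.
PNS = 0.353 − 0.051 = 0.302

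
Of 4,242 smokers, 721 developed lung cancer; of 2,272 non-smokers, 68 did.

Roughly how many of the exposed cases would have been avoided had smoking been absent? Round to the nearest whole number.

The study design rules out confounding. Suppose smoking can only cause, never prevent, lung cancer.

p₁ = P(outcome | exposed) = 721/4242 = 0.16997
p₀ = P(outcome | unexposed) = 68/2272 = 0.02993
PN = (p₁ − p₀)/p₁ = (0.16997 − 0.02993) / 0.16997 ≈ 0.82391.
Attributable cases ≈ PN × (exposed cases) = 0.82391 × 721 ≈ 594.04.

about 594 cases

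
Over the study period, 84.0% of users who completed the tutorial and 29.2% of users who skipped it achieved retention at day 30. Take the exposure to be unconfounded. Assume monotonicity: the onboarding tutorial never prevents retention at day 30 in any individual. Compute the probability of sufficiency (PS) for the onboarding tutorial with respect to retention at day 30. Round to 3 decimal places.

p₁ = 0.84, p₀ = 0.292.
Under exogeneity and monotonicity, PS = (p₁ − p₀) / (1 − p₀).
PS = (0.84 − 0.292) / (1 − 0.292) = 0.548 / 0.708 ≈ 0.7740

PS ≈ 0.774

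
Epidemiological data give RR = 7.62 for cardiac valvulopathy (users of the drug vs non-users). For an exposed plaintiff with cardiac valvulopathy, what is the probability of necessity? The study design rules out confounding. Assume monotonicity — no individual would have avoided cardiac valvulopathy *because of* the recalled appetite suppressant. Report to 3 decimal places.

Under exogeneity and monotonicity, PN = (RR − 1) / RR = 1 − 1/RR.
PN = (7.62 − 1) / 7.62 = 6.62 / 7.62 ≈ 0.8688

PN ≈ 0.869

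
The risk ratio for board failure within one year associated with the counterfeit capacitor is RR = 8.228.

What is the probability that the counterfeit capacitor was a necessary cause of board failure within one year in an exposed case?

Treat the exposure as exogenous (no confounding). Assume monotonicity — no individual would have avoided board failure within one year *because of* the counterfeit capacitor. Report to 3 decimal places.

Under exogeneity and monotonicity, PN = (RR − 1) / RR = 1 − 1/RR.
PN = (8.228 − 1) / 8.228 = 7.228 / 8.228 ≈ 0.8785

PN ≈ 0.878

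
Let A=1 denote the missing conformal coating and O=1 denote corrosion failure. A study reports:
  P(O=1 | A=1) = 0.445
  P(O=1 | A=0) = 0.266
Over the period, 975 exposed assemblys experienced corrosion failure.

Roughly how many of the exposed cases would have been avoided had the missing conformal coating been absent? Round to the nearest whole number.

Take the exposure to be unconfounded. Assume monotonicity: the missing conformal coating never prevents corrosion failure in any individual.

Let p₁ = 0.445, p₀ = 0.266.
PN = (p₁ − p₀)/p₁ = (0.445 − 0.266) / 0.445 ≈ 0.40225.
Attributable cases ≈ PN × (exposed cases) = 0.40225 × 975 ≈ 392.19.

about 392 cases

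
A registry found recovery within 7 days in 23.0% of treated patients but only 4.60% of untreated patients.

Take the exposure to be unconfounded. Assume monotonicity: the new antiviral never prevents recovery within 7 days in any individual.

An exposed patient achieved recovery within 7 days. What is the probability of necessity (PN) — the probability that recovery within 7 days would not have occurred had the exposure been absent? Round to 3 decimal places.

p₁ = 0.23, p₀ = 0.046.
Under exogeneity and monotonicity, PN = (p₁ − p₀) / p₁.
PN = (0.23 − 0.046) / 0.23 = 0.184 / 0.23 ≈ 0.8000

PN ≈ 0.800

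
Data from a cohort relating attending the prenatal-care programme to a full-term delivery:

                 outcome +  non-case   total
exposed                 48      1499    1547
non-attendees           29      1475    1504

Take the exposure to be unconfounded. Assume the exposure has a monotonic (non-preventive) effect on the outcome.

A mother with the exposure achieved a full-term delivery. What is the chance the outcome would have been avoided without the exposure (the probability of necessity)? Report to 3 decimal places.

p₁ = P(outcome | exposed) = 48/1547 = 0.031028
p₀ = P(outcome | unexposed) = 29/1504 = 0.019282
Under exogeneity and monotonicity, PN = (p₁ − p₀)/p₁.
PN = (0.031028 − 0.019282) / 0.031028 ≈ 0.3786

PN ≈ 0.379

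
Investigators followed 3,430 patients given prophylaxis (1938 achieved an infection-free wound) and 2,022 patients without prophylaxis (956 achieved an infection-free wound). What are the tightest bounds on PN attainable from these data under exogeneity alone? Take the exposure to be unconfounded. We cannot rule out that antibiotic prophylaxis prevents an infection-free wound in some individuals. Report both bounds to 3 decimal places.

0.163 ≤ PN ≤ 0.933

p₁ = P(outcome | exposed) = 1938/3430 = 0.56501
p₀ = P(outcome | unexposed) = 956/2022 = 0.4728
Under exogeneity alone the bounds on PN are max{0,(p₁−p₀)/p₁} ≤ PN ≤ min{1,(1−p₀)/p₁}.
  lower = (p₁ − p₀)/p₁ = 0.092215 / 0.56501 ≈ 0.1632
  upper = min{1, (1 − p₀)/p₁} = 0.5272 / 0.56501 ≈ 0.9331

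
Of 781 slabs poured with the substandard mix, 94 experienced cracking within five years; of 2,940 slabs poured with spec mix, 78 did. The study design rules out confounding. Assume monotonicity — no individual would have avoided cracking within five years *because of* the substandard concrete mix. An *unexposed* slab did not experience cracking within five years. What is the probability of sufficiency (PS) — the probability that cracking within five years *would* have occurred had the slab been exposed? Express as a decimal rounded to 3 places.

PS ≈ 0.096

p₁ = P(outcome | exposed) = 94/781 = 0.12036
p₀ = P(outcome | unexposed) = 78/2940 = 0.026531
Under exogeneity and monotonicity, PS = (p₁ − p₀) / (1 − p₀).
PS = (0.12036 − 0.026531) / (1 − 0.026531) = 0.093828 / 0.97347 ≈ 0.0964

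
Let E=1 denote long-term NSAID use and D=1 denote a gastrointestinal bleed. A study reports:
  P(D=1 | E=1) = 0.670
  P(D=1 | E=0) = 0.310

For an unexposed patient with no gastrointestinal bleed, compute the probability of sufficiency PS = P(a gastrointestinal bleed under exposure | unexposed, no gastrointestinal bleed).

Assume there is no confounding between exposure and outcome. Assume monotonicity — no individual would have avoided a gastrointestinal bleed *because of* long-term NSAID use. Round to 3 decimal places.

PS ≈ 0.522

Let p₁ = 0.67, p₀ = 0.31.
Under exogeneity and monotonicity, PS = (p₁ − p₀) / (1 − p₀).
PS = (0.67 − 0.31) / (1 − 0.31) = 0.36 / 0.69 ≈ 0.5217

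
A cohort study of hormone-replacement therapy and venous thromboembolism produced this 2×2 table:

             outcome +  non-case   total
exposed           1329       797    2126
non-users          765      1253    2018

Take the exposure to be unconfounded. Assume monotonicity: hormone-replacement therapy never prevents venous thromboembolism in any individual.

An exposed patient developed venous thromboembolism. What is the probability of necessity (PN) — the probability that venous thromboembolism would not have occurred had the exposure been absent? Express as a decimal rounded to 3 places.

p₁ = P(outcome | exposed) = 1329/2126 = 0.62512
p₀ = P(outcome | unexposed) = 765/2018 = 0.37909
Under exogeneity and monotonicity, PN = (p₁ − p₀) / p₁.
PN = (0.62512 − 0.37909) / 0.62512 = 0.24603 / 0.62512 ≈ 0.3936

PN ≈ 0.394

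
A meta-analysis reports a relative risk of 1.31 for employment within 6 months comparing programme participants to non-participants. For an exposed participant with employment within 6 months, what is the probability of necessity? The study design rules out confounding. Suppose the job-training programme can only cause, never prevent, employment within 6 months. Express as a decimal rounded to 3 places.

Under exogeneity and monotonicity, PN = (RR − 1) / RR = 1 − 1/RR.
PN = (1.31 − 1) / 1.31 = 0.31 / 1.31 ≈ 0.2366

PN ≈ 0.237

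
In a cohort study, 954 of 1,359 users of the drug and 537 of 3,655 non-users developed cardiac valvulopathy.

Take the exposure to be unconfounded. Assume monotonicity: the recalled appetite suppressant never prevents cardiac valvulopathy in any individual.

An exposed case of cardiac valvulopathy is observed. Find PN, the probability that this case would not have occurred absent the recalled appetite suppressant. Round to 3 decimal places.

PN ≈ 0.791

p₁ = P(outcome | exposed) = 954/1359 = 0.70199
p₀ = P(outcome | unexposed) = 537/3655 = 0.14692
Under exogeneity and monotonicity, PN = (p₁ − p₀) / p₁.
PN = (0.70199 − 0.14692) / 0.70199 = 0.55506 / 0.70199 ≈ 0.7907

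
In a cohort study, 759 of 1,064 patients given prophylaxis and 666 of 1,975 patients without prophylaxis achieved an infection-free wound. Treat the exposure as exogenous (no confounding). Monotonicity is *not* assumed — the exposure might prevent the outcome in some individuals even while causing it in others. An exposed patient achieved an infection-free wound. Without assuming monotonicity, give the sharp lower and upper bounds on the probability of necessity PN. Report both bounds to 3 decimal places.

p₁ = P(outcome | exposed) = 759/1064 = 0.71335
p₀ = P(outcome | unexposed) = 666/1975 = 0.33722
Under exogeneity alone the bounds on PN are max{0,(p₁−p₀)/p₁} ≤ PN ≤ min{1,(1−p₀)/p₁}.
  lower = (p₁ − p₀)/p₁ = 0.37613 / 0.71335 ≈ 0.5273
  upper = min{1, (1 − p₀)/p₁} = 0.66278 / 0.71335 ≈ 0.9291

0.527 ≤ PN ≤ 0.929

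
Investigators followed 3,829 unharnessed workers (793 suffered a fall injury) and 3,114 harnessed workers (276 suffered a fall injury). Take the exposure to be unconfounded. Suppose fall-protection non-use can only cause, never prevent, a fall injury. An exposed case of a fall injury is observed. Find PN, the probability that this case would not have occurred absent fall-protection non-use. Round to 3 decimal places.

p₁ = P(outcome | exposed) = 793/3829 = 0.2071
p₀ = P(outcome | unexposed) = 276/3114 = 0.088632
Under exogeneity and monotonicity, PN = (p₁ − p₀) / p₁.
PN = (0.2071 − 0.088632) / 0.2071 = 0.11847 / 0.2071 ≈ 0.5720

PN ≈ 0.572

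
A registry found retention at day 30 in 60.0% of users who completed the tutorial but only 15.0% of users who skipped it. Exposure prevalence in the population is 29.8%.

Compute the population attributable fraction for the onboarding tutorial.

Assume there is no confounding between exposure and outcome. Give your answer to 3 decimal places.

p₁ = 0.6, p₀ = 0.15.
Overall risk P(Y=1) = π·p₁ + (1−π)·p₀ = 0.298×0.6 + 0.702×0.15 = 0.2841.
Under exogeneity, PAF = [P(Y=1) − p₀] / P(Y=1).
PAF = (0.2841 − 0.15) / 0.2841 ≈ 0.4720

PAF ≈ 0.472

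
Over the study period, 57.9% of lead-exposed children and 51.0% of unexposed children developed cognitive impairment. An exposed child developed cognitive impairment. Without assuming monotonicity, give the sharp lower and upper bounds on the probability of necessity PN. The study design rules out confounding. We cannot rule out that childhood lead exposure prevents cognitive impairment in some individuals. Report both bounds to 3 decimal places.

0.119 ≤ PN ≤ 0.846

p₁ = 0.579, p₀ = 0.51.
Under exogeneity alone the bounds on PN are max{0,(p₁−p₀)/p₁} ≤ PN ≤ min{1,(1−p₀)/p₁}.
  lower = (p₁ − p₀)/p₁ = 0.069 / 0.579 ≈ 0.1192
  upper = min{1, (1 − p₀)/p₁} = 0.49 / 0.579 ≈ 0.8463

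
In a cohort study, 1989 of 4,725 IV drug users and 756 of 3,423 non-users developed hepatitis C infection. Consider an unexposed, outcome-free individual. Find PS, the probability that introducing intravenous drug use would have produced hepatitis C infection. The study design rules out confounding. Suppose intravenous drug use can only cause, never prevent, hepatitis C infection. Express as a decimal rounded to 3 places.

p₁ = P(outcome | exposed) = 1989/4725 = 0.42095
p₀ = P(outcome | unexposed) = 756/3423 = 0.22086
Under exogeneity and monotonicity, PS = (p₁ − p₀) / (1 − p₀).
PS = (0.42095 − 0.22086) / (1 − 0.22086) = 0.20009 / 0.77914 ≈ 0.2568

PS ≈ 0.257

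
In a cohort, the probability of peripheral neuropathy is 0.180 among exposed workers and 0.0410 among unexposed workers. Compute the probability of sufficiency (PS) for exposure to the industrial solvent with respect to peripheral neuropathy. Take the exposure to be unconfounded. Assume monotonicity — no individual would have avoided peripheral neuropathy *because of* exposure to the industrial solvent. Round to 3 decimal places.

PS ≈ 0.145

Let p₁ = 0.18, p₀ = 0.041.
Under exogeneity and monotonicity, PS = (p₁ − p₀) / (1 − p₀).
PS = (0.18 − 0.041) / (1 − 0.041) = 0.139 / 0.959 ≈ 0.1449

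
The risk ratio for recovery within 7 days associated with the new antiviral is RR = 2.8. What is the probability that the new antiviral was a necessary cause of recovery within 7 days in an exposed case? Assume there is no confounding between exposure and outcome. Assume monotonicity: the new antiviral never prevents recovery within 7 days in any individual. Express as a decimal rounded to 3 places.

Under exogeneity and monotonicity, PN = (RR − 1) / RR = 1 − 1/RR.
PN = (2.8 − 1) / 2.8 = 1.8 / 2.8 ≈ 0.6429

PN ≈ 0.643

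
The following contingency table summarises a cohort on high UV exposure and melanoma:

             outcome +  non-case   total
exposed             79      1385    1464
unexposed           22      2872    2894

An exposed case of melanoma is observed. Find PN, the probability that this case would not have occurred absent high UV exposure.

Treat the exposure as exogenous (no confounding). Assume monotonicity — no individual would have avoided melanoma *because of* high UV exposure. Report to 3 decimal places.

PN ≈ 0.859

p₁ = P(outcome | exposed) = 79/1464 = 0.053962
p₀ = P(outcome | unexposed) = 22/2894 = 0.0076019
Under exogeneity and monotonicity, PN = (p₁ − p₀)/p₁.
PN = (0.053962 − 0.0076019) / 0.053962 ≈ 0.8591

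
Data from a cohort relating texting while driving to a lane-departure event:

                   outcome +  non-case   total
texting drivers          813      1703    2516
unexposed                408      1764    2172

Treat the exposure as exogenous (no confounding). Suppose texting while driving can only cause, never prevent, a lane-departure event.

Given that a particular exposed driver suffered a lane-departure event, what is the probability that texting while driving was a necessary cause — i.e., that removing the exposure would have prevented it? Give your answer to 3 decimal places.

PN ≈ 0.419

p₁ = P(outcome | exposed) = 813/2516 = 0.32313
p₀ = P(outcome | unexposed) = 408/2172 = 0.18785
Under exogeneity and monotonicity, PN = (p₁ − p₀)/p₁.
PN = (0.32313 − 0.18785) / 0.32313 ≈ 0.4187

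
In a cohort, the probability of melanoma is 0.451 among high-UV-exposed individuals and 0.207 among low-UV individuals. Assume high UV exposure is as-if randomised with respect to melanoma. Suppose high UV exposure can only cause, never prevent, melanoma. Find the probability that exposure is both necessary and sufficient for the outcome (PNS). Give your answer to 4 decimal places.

Let p₁ = 0.451, p₀ = 0.207.
Under exogeneity and monotonicity, PNS = p₁ − p₀.
PNS = 0.451 − 0.207 = 0.244

PNS ≈ 0.2440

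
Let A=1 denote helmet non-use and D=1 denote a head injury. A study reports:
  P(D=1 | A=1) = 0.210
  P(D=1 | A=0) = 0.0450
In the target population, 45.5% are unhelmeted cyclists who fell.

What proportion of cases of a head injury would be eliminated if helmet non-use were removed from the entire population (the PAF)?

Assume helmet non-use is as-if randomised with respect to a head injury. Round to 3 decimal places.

Let p₁ = 0.21, p₀ = 0.045.
Overall risk P(Y=1) = π·p₁ + (1−π)·p₀ = 0.455×0.21 + 0.545×0.045 = 0.12007.
Under exogeneity, PAF = [P(Y=1) − p₀] / P(Y=1).
PAF = (0.12007 − 0.045) / 0.12007 ≈ 0.6252

PAF ≈ 0.625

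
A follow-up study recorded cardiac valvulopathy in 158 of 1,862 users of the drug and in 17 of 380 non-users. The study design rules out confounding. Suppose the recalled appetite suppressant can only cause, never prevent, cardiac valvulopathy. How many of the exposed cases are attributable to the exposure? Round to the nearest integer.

p₁ = P(outcome | exposed) = 158/1862 = 0.084855
p₀ = P(outcome | unexposed) = 17/380 = 0.044737
PN = (p₁ − p₀)/p₁ = (0.084855 − 0.044737) / 0.084855 ≈ 0.47278.
Attributable cases ≈ PN × (exposed cases) = 0.47278 × 158 ≈ 74.70.

about 75 cases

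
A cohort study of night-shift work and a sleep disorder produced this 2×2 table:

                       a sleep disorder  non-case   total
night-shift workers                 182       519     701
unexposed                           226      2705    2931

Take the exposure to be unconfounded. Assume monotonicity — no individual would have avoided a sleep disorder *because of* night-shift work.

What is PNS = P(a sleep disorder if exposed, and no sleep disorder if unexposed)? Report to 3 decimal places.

PNS ≈ 0.183

p₁ = P(outcome | exposed) = 182/701 = 0.25963
p₀ = P(outcome | unexposed) = 226/2931 = 0.077107
Under exogeneity and monotonicity, PNS = p₁ − p₀.
PNS = 0.25963 − 0.077107 = 0.18252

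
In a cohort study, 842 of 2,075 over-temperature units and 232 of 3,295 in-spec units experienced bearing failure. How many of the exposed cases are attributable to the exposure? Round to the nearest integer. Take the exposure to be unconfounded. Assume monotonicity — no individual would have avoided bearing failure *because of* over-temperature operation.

about 696 cases

p₁ = P(outcome | exposed) = 842/2075 = 0.40578
p₀ = P(outcome | unexposed) = 232/3295 = 0.07041
PN = (p₁ − p₀)/p₁ = (0.40578 − 0.07041) / 0.40578 ≈ 0.82648.
Attributable cases ≈ PN × (exposed cases) = 0.82648 × 842 ≈ 695.90.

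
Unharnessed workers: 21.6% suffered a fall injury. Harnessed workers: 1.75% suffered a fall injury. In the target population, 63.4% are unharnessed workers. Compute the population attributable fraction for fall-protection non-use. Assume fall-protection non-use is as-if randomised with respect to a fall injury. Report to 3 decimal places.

p₁ = 0.216, p₀ = 0.0175.
Overall risk P(Y=1) = π·p₁ + (1−π)·p₀ = 0.634×0.216 + 0.366×0.0175 = 0.14335.
Under exogeneity, PAF = [P(Y=1) − p₀] / P(Y=1).
PAF = (0.14335 − 0.0175) / 0.14335 ≈ 0.8779

PAF ≈ 0.878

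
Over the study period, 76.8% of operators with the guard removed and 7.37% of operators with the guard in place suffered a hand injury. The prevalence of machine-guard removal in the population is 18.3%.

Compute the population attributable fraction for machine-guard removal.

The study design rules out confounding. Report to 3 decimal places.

PAF ≈ 0.633

p₁ = 0.768, p₀ = 0.0737.
Overall risk P(Y=1) = π·p₁ + (1−π)·p₀ = 0.183×0.768 + 0.817×0.0737 = 0.20076.
Under exogeneity, PAF = [P(Y=1) − p₀] / P(Y=1).
PAF = (0.20076 − 0.0737) / 0.20076 ≈ 0.6329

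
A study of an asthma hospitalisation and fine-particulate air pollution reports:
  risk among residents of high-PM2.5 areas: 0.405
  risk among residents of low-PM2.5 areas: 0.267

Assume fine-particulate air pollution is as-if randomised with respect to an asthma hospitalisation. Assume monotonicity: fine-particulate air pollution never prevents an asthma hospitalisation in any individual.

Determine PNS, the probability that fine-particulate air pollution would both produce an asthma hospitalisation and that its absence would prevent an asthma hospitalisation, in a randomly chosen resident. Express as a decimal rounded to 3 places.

PNS ≈ 0.138

Let p₁ = 0.405, p₀ = 0.267.
Under exogeneity and monotonicity, PNS = p₁ − p₀.
PNS = 0.405 − 0.267 = 0.138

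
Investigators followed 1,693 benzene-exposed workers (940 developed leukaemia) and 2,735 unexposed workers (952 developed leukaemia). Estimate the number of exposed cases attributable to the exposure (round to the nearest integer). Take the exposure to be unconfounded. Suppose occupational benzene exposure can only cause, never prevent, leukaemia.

p₁ = P(outcome | exposed) = 940/1693 = 0.55523
p₀ = P(outcome | unexposed) = 952/2735 = 0.34808
PN = (p₁ − p₀)/p₁ = (0.55523 − 0.34808) / 0.55523 ≈ 0.37308.
Attributable cases ≈ PN × (exposed cases) = 0.37308 × 940 ≈ 350.70.

about 351 cases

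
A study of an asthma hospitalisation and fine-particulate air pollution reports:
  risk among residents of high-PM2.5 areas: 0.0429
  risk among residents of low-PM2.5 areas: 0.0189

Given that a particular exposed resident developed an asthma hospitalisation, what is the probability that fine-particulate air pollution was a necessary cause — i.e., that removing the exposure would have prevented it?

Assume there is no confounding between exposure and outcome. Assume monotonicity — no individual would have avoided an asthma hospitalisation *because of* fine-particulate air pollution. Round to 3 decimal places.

Let p₁ = 0.0429, p₀ = 0.0189.
Under exogeneity and monotonicity, PN = (p₁ − p₀) / p₁.
PN = (0.0429 − 0.0189) / 0.0429 = 0.024 / 0.0429 ≈ 0.5594

PN ≈ 0.559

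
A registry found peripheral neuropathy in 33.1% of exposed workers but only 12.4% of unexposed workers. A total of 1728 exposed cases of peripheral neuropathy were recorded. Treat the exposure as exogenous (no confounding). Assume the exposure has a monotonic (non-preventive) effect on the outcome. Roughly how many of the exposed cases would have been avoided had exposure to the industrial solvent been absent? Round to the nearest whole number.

about 1081 cases

p₁ = 0.331, p₀ = 0.124.
PN = (p₁ − p₀)/p₁ = (0.331 − 0.124) / 0.331 ≈ 0.62538.
Attributable cases ≈ PN × (exposed cases) = 0.62538 × 1728 ≈ 1080.65.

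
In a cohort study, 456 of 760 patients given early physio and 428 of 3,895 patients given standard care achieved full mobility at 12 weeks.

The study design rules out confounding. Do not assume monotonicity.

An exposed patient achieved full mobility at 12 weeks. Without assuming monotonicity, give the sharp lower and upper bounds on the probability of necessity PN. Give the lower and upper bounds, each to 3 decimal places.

p₁ = P(outcome | exposed) = 456/760 = 0.6
p₀ = P(outcome | unexposed) = 428/3895 = 0.10988
Under exogeneity alone the bounds on PN are max{0,(p₁−p₀)/p₁} ≤ PN ≤ min{1,(1−p₀)/p₁}.
  lower = (p₁ − p₀)/p₁ = 0.49012 / 0.6 ≈ 0.8169
  upper = min{1, (1 − p₀)/p₁} = 0.89012 / 0.6 ≈ 1.4835 → capped at 1

0.817 ≤ PN ≤ 1.000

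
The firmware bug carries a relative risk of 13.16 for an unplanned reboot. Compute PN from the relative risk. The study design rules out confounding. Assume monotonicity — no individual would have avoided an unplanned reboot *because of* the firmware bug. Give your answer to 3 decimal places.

PN ≈ 0.924

Under exogeneity and monotonicity, PN = (RR − 1) / RR = 1 − 1/RR.
PN = (13.16 − 1) / 13.16 = 12.16 / 13.16 ≈ 0.9240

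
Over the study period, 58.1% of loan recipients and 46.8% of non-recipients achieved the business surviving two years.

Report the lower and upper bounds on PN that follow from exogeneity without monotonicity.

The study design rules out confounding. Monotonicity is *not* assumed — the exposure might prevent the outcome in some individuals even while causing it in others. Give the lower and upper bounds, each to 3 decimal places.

p₁ = 0.581, p₀ = 0.468.
Under exogeneity alone the bounds on PN are max{0,(p₁−p₀)/p₁} ≤ PN ≤ min{1,(1−p₀)/p₁}.
  lower = (p₁ − p₀)/p₁ = 0.113 / 0.581 ≈ 0.1945
  upper = min{1, (1 − p₀)/p₁} = 0.532 / 0.581 ≈ 0.9157

0.194 ≤ PN ≤ 0.916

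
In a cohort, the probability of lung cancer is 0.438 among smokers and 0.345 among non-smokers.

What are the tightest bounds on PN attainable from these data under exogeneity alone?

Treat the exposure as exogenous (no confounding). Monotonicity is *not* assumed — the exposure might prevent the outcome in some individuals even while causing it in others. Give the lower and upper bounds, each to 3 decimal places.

Let p₁ = 0.438, p₀ = 0.345.
Under exogeneity alone the bounds on PN are max{0,(p₁−p₀)/p₁} ≤ PN ≤ min{1,(1−p₀)/p₁}.
  lower = (p₁ − p₀)/p₁ = 0.093 / 0.438 ≈ 0.2123
  upper = min{1, (1 − p₀)/p₁} = 0.655 / 0.438 ≈ 1.4954 → capped at 1

0.212 ≤ PN ≤ 1.000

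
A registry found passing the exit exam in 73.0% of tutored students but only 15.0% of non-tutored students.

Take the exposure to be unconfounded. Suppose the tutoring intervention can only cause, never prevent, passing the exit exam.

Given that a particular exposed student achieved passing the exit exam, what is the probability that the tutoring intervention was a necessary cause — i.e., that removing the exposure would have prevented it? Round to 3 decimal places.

p₁ = 0.73, p₀ = 0.15.
Under exogeneity and monotonicity, PN = (p₁ − p₀) / p₁.
PN = (0.73 − 0.15) / 0.73 = 0.58 / 0.73 ≈ 0.7945

PN ≈ 0.795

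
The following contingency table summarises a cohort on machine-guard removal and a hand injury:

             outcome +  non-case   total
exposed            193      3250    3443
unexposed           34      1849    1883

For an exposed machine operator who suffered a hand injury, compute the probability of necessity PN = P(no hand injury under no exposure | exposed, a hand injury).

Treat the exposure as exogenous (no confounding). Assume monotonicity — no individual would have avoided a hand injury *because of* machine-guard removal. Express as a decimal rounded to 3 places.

p₁ = P(outcome | exposed) = 193/3443 = 0.056056
p₀ = P(outcome | unexposed) = 34/1883 = 0.018056
Under exogeneity and monotonicity, PN = (p₁ − p₀) / p₁.
PN = (0.056056 − 0.018056) / 0.056056 = 0.037999 / 0.056056 ≈ 0.6779

PN ≈ 0.678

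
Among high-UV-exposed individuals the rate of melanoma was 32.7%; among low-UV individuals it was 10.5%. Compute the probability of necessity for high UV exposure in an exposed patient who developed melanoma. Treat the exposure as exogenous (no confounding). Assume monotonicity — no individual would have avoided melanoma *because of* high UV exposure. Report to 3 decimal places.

PN ≈ 0.679

p₁ = 0.327, p₀ = 0.105.
Under exogeneity and monotonicity, PN = (p₁ − p₀) / p₁.
PN = (0.327 − 0.105) / 0.327 = 0.222 / 0.327 ≈ 0.6789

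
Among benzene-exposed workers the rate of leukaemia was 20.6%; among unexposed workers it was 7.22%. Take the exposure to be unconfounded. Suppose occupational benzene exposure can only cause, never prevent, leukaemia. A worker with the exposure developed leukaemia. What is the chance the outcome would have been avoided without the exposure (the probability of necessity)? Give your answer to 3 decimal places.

p₁ = 0.206, p₀ = 0.0722.
Under exogeneity and monotonicity, PN = (p₁ − p₀) / p₁.
PN = (0.206 − 0.0722) / 0.206 = 0.1338 / 0.206 ≈ 0.6495

PN ≈ 0.650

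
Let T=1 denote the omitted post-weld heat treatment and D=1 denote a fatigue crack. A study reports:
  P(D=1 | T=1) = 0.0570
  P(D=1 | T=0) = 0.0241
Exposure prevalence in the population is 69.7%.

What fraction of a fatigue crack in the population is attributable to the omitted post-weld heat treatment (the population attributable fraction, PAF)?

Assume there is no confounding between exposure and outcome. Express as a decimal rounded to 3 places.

Let p₁ = 0.057, p₀ = 0.0241.
Overall risk P(Y=1) = π·p₁ + (1−π)·p₀ = 0.697×0.057 + 0.303×0.0241 = 0.047031.
Under exogeneity, PAF = [P(Y=1) − p₀] / P(Y=1).
PAF = (0.047031 − 0.0241) / 0.047031 ≈ 0.4876

PAF ≈ 0.488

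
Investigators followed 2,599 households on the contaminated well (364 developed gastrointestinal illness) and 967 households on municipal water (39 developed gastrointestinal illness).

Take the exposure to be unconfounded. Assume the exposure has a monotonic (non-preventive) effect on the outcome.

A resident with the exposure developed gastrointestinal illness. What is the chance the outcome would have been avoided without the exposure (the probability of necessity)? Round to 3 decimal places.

p₁ = P(outcome | exposed) = 364/2599 = 0.14005
p₀ = P(outcome | unexposed) = 39/967 = 0.040331
Under exogeneity and monotonicity, PN = (p₁ − p₀) / p₁.
PN = (0.14005 − 0.040331) / 0.14005 = 0.099723 / 0.14005 ≈ 0.7120

PN ≈ 0.712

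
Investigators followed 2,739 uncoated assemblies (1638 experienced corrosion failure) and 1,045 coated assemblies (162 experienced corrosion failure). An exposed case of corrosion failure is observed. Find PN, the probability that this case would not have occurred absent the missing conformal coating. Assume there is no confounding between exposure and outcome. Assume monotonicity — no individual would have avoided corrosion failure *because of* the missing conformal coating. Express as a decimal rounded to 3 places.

PN ≈ 0.741

p₁ = P(outcome | exposed) = 1638/2739 = 0.59803
p₀ = P(outcome | unexposed) = 162/1045 = 0.15502
Under exogeneity and monotonicity, PN = (p₁ − p₀) / p₁.
PN = (0.59803 − 0.15502) / 0.59803 = 0.443 / 0.59803 ≈ 0.7408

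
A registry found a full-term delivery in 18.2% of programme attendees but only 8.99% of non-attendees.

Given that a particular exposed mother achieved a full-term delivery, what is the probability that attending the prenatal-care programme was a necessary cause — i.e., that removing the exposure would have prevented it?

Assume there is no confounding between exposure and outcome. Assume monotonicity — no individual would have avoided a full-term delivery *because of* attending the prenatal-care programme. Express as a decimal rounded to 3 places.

PN ≈ 0.506

p₁ = 0.182, p₀ = 0.0899.
Under exogeneity and monotonicity, PN = (p₁ − p₀) / p₁.
PN = (0.182 − 0.0899) / 0.182 = 0.0921 / 0.182 ≈ 0.5060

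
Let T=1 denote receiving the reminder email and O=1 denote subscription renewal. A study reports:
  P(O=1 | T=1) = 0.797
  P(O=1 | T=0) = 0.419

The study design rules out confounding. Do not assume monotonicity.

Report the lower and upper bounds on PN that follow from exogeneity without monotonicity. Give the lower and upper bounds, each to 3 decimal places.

Let p₁ = 0.797, p₀ = 0.419.
Under exogeneity alone the bounds on PN are max{0,(p₁−p₀)/p₁} ≤ PN ≤ min{1,(1−p₀)/p₁}.
  lower = (p₁ − p₀)/p₁ = 0.378 / 0.797 ≈ 0.4743
  upper = min{1, (1 − p₀)/p₁} = 0.581 / 0.797 ≈ 0.7290

0.474 ≤ PN ≤ 0.729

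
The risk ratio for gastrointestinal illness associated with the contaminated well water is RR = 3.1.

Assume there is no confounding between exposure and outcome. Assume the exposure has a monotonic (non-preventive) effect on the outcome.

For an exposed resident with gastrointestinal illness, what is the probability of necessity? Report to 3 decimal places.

PN ≈ 0.677

Under exogeneity and monotonicity, PN = (RR − 1) / RR = 1 − 1/RR.
PN = (3.1 − 1) / 3.1 = 2.1 / 3.1 ≈ 0.6774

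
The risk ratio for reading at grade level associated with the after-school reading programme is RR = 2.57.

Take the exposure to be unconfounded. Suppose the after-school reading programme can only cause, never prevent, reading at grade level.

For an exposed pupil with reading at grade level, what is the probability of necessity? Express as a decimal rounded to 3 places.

PN ≈ 0.611

Under exogeneity and monotonicity, PN = (RR − 1) / RR = 1 − 1/RR.
PN = (2.57 − 1) / 2.57 = 1.57 / 2.57 ≈ 0.6109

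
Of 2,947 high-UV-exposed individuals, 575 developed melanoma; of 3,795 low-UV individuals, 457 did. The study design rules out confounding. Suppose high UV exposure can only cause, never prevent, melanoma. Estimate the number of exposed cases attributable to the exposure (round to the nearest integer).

about 220 cases

p₁ = P(outcome | exposed) = 575/2947 = 0.19511
p₀ = P(outcome | unexposed) = 457/3795 = 0.12042
PN = (p₁ − p₀)/p₁ = (0.19511 − 0.12042) / 0.19511 ≈ 0.38281.
Attributable cases ≈ PN × (exposed cases) = 0.38281 × 575 ≈ 220.12.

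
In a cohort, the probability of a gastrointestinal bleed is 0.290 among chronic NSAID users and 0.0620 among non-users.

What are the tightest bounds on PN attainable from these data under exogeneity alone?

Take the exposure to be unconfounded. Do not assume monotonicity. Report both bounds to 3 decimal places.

Let p₁ = 0.29, p₀ = 0.062.
Under exogeneity alone the bounds on PN are max{0,(p₁−p₀)/p₁} ≤ PN ≤ min{1,(1−p₀)/p₁}.
  lower = (p₁ − p₀)/p₁ = 0.228 / 0.29 ≈ 0.7862
  upper = min{1, (1 − p₀)/p₁} = 0.938 / 0.29 ≈ 3.2345 → capped at 1

0.786 ≤ PN ≤ 1.000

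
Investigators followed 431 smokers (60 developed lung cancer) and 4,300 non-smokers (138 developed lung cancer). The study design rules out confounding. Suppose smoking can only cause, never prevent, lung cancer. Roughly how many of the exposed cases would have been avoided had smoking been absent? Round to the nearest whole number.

about 46 cases

p₁ = P(outcome | exposed) = 60/431 = 0.13921
p₀ = P(outcome | unexposed) = 138/4300 = 0.032093
PN = (p₁ − p₀)/p₁ = (0.13921 − 0.032093) / 0.13921 ≈ 0.76947.
Attributable cases ≈ PN × (exposed cases) = 0.76947 × 60 ≈ 46.17.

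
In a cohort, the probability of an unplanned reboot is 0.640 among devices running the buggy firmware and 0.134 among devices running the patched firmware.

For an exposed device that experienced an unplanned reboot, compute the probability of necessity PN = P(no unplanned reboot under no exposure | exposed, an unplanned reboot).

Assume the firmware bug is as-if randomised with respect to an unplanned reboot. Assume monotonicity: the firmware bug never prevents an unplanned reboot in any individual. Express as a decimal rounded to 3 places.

PN ≈ 0.791

Let p₁ = 0.64, p₀ = 0.134.
Under exogeneity and monotonicity, PN = (p₁ − p₀) / p₁.
PN = (0.64 − 0.134) / 0.64 = 0.506 / 0.64 ≈ 0.7906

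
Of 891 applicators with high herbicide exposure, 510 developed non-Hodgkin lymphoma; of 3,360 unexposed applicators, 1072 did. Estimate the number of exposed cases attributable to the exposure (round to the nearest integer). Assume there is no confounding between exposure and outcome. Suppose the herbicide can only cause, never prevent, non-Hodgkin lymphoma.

about 226 cases

p₁ = P(outcome | exposed) = 510/891 = 0.57239
p₀ = P(outcome | unexposed) = 1072/3360 = 0.31905
PN = (p₁ − p₀)/p₁ = (0.57239 − 0.31905) / 0.57239 ≈ 0.44261.
Attributable cases ≈ PN × (exposed cases) = 0.44261 × 510 ≈ 225.73.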